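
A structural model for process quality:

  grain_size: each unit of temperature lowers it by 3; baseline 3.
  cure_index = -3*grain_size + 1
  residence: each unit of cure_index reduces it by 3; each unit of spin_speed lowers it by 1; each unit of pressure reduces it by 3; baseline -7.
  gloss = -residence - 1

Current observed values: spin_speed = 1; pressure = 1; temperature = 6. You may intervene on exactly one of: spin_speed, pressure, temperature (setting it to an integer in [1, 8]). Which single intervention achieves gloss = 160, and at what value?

Intervening on spin_speed: gloss = spin_speed + 147. Reaching 160 requires spin_speed = 13, outside [1, 8].
Intervening on pressure: with other inputs at their observed values, gloss = 3*pressure + 145. Solving for 160 gives pressure = 5, within [1, 8].
Intervening on temperature: gloss = 27*temperature - 14. Reaching 160 requires temperature = 58/9, not an integer.

set pressure = 5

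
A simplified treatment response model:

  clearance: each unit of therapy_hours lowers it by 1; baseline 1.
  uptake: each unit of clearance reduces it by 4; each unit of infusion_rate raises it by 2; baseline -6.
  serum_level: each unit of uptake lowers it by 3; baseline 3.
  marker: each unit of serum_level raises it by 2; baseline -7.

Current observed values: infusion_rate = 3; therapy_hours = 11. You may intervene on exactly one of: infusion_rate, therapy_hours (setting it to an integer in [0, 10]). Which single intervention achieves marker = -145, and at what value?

Intervening on infusion_rate: marker = -12*infusion_rate - 205. Reaching -145 requires infusion_rate = -5, outside [0, 10].
Intervening on therapy_hours: with other inputs at their observed values, marker = -24*therapy_hours + 23. Solving for -145 gives therapy_hours = 7, within [0, 10].

set therapy_hours = 7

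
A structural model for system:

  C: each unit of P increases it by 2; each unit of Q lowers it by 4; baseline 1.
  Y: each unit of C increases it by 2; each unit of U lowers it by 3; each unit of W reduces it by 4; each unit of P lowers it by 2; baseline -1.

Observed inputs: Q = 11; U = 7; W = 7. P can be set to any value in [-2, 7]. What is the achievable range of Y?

-140 to -122

Substituting into the C equation gives C = 2*P - 43.
Substituting into the Y equation gives Y = 2*P - 136.
Linear in P, so extremes are at the endpoints: P = -2 gives Y = -140; P = 7 gives Y = -122.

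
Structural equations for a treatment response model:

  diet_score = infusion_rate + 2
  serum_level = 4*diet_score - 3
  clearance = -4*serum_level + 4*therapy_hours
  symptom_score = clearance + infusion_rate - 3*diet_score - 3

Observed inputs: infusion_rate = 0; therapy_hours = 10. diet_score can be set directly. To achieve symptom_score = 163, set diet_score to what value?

diet_score = -6

Intervening on diet_score fixes its value directly, overriding its dependence on infusion_rate.
Substituting into the clearance equation gives clearance = -16*diet_score + 52.
symptom_score becomes -19*diet_score + 49.
Solve -19*diet_score + 49 = 163: diet_score = (163 - 49) / -19 = -6.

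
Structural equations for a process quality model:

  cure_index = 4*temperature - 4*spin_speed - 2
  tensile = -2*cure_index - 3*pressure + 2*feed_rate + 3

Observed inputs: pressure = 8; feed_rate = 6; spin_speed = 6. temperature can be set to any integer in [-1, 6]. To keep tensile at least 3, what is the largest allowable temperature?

temperature = 5

Substituting into the cure_index equation gives cure_index = 4*temperature - 26.
Substituting into the tensile equation gives tensile = -8*temperature + 43.
Require -8*temperature + 43 ≥ 3, so temperature ≤ 5.
The largest integer in [-1, 6] satisfying this is 5.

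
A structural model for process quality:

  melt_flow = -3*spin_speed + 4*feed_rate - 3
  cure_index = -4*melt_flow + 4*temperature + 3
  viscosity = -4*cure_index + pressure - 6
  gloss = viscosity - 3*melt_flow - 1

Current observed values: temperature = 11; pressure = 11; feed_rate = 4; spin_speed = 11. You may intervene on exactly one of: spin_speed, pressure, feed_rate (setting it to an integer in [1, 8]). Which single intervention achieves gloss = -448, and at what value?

set pressure = 7

Intervening on spin_speed: gloss = -39*spin_speed - 15. Reaching -448 requires spin_speed = 433/39, not an integer.
Intervening on pressure: with other inputs at their observed values, gloss = pressure - 455. Solving for -448 gives pressure = 7, within [1, 8].
Intervening on feed_rate: gloss = 52*feed_rate - 652. Reaching -448 requires feed_rate = 51/13, not an integer.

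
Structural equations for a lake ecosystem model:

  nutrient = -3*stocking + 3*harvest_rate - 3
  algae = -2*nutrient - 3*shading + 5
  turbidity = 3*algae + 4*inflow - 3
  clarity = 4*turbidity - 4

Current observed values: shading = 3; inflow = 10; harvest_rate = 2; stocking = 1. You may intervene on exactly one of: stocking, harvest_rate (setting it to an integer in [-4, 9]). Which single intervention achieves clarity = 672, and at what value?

set stocking = 9

Intervening on stocking: with other inputs at their observed values, clarity = 72*stocking + 24. Solving for 672 gives stocking = 9, within [-4, 9].
Intervening on harvest_rate: clarity = -72*harvest_rate + 240. Reaching 672 requires harvest_rate = -6, outside [-4, 9].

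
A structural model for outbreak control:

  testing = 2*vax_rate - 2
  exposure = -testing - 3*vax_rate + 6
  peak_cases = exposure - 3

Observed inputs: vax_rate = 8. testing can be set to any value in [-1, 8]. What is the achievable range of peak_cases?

Intervening on testing fixes its value directly, overriding its dependence on vax_rate.
Substituting into the exposure equation gives exposure = -testing - 18.
Substituting into the peak_cases equation gives peak_cases = -testing - 21.
Linear in testing, so extremes are at the endpoints: testing = -1 gives peak_cases = -20; testing = 8 gives peak_cases = -29.

-29 to -20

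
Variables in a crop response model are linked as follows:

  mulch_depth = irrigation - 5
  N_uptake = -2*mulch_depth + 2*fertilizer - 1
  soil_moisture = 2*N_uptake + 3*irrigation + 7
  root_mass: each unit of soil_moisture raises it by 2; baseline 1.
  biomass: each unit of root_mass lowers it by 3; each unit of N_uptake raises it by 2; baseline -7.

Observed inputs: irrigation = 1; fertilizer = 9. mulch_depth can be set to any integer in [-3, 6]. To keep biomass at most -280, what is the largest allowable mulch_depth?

mulch_depth = -2

Intervening on mulch_depth fixes its value directly, overriding its dependence on irrigation.
Substituting into the N_uptake equation gives N_uptake = -2*mulch_depth + 17.
Substituting into the soil_moisture equation gives soil_moisture = -4*mulch_depth + 44.
This gives root_mass = -8*mulch_depth + 89.
Substituting into the biomass equation gives biomass = 20*mulch_depth - 240.
Require 20*mulch_depth - 240 ≤ -280, so mulch_depth ≤ -2.
The largest integer in [-3, 6] satisfying this is -2.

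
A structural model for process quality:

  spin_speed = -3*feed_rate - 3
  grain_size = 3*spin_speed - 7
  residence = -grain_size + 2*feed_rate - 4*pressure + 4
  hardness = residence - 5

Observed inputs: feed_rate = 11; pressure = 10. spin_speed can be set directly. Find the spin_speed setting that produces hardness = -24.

spin_speed = 4

Intervening on spin_speed fixes its value directly, overriding its dependence on feed_rate.
Substituting into the residence equation gives residence = -3*spin_speed - 7.
This gives hardness = -3*spin_speed - 12.
Solve -3*spin_speed - 12 = -24: spin_speed = (-24 + 12) / -3 = 4.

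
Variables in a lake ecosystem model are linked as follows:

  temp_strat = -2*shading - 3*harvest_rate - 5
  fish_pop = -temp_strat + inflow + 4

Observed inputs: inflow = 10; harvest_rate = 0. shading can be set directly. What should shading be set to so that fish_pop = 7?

shading = -6

Substituting into the temp_strat equation gives temp_strat = -2*shading - 5.
Substituting into the fish_pop equation gives fish_pop = 2*shading + 19.
Solve 2*shading + 19 = 7: shading = (7 - 19) / 2 = -6.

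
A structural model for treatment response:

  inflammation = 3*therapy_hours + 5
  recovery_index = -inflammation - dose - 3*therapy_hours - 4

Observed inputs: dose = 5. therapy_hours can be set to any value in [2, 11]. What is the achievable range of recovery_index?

Substituting into the recovery_index equation gives recovery_index = -6*therapy_hours - 14.
Linear in therapy_hours, so extremes are at the endpoints: therapy_hours = 2 gives recovery_index = -26; therapy_hours = 11 gives recovery_index = -80.

-80 to -26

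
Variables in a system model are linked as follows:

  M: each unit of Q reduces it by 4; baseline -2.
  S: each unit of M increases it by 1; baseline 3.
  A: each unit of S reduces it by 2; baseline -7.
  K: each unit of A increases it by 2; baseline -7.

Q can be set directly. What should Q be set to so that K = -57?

Q = -2

Substituting into the S equation gives S = -4*Q + 1.
So A = 8*Q - 9.
Substituting into the K equation gives K = 16*Q - 25.
Solve 16*Q - 25 = -57: Q = (-57 + 25) / 16 = -2.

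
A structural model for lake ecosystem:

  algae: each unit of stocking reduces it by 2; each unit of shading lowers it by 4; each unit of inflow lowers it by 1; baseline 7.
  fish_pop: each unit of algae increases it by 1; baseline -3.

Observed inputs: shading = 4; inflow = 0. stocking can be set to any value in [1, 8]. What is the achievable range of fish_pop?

-28 to -14

Substituting into the algae equation gives algae = -2*stocking - 9.
So fish_pop = -2*stocking - 12.
Linear in stocking, so extremes are at the endpoints: stocking = 1 gives fish_pop = -14; stocking = 8 gives fish_pop = -28.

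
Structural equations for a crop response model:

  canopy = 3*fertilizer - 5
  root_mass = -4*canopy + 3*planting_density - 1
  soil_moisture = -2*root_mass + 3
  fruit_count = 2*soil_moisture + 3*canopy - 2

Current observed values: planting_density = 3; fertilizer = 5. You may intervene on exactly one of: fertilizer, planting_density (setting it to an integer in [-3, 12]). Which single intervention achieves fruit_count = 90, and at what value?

set planting_density = 9

Intervening on fertilizer: fruit_count = 57*fertilizer - 123. Reaching 90 requires fertilizer = 71/19, not an integer.
Intervening on planting_density: with other inputs at their observed values, fruit_count = -12*planting_density + 198. Solving for 90 gives planting_density = 9, within [-3, 12].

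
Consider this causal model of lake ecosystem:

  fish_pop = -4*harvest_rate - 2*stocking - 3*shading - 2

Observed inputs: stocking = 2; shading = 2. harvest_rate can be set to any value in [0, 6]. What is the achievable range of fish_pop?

Substituting into the fish_pop equation gives fish_pop = -4*harvest_rate - 12.
Linear in harvest_rate, so extremes are at the endpoints: harvest_rate = 0 gives fish_pop = -12; harvest_rate = 6 gives fish_pop = -36.

-36 to -12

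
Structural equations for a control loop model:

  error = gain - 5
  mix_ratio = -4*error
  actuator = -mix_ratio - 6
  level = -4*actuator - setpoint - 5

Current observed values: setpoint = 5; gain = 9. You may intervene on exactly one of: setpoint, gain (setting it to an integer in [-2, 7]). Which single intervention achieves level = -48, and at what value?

set setpoint = 3

Intervening on setpoint: with other inputs at their observed values, level = -setpoint - 45. Solving for -48 gives setpoint = 3, within [-2, 7].
Intervening on gain: level = -16*gain + 94. Reaching -48 requires gain = 71/8, not an integer.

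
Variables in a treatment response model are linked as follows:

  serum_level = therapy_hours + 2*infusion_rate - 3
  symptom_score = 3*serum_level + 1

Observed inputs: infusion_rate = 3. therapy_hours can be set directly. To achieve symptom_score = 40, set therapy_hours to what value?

Substituting into the serum_level equation gives serum_level = therapy_hours + 3.
Substituting into the symptom_score equation gives symptom_score = 3*therapy_hours + 10.
Solve 3*therapy_hours + 10 = 40: therapy_hours = (40 - 10) / 3 = 10.

therapy_hours = 10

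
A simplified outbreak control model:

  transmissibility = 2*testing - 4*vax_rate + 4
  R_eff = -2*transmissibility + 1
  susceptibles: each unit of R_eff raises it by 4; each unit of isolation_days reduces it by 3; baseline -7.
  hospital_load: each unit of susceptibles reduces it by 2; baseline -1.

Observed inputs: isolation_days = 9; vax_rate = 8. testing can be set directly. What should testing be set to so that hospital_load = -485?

Substituting into the transmissibility equation gives transmissibility = 2*testing - 28.
Substituting into the R_eff equation gives R_eff = -4*testing + 57.
So susceptibles = -16*testing + 194.
Substituting into the hospital_load equation gives hospital_load = 32*testing - 389.
Solve 32*testing - 389 = -485: testing = (-485 + 389) / 32 = -3.

testing = -3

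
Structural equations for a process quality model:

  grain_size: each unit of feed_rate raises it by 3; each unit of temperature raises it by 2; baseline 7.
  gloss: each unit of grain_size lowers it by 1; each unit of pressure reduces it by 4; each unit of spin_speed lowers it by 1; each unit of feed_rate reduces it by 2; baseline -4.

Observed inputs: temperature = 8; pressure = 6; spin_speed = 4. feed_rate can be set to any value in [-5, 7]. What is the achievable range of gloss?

-90 to -30

Substituting into the grain_size equation gives grain_size = 3*feed_rate + 23.
Substituting into the gloss equation gives gloss = -5*feed_rate - 55.
Linear in feed_rate, so extremes are at the endpoints: feed_rate = -5 gives gloss = -30; feed_rate = 7 gives gloss = -90.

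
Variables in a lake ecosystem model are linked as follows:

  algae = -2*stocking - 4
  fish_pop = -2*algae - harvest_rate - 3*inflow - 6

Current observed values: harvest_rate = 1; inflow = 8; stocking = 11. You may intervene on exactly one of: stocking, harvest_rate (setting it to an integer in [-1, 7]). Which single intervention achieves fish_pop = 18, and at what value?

Intervening on stocking: fish_pop = 4*stocking - 23. Reaching 18 requires stocking = 41/4, not an integer.
Intervening on harvest_rate: with other inputs at their observed values, fish_pop = -harvest_rate + 22. Solving for 18 gives harvest_rate = 4, within [-1, 7].

set harvest_rate = 4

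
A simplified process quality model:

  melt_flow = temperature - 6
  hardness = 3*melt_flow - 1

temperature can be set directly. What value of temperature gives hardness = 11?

Substituting into the hardness equation gives hardness = 3*temperature - 19.
Solve 3*temperature - 19 = 11: temperature = (11 + 19) / 3 = 10.

temperature = 10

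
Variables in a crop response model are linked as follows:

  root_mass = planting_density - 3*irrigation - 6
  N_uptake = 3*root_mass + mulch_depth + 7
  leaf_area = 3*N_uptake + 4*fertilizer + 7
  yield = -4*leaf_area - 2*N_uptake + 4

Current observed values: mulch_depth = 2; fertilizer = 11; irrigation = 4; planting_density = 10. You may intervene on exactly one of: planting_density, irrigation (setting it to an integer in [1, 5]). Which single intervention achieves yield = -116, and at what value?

Intervening on planting_density: yield = -42*planting_density + 430. Reaching -116 requires planting_density = 13, outside [1, 5].
Intervening on irrigation: with other inputs at their observed values, yield = 126*irrigation - 494. Solving for -116 gives irrigation = 3, within [1, 5].

set irrigation = 3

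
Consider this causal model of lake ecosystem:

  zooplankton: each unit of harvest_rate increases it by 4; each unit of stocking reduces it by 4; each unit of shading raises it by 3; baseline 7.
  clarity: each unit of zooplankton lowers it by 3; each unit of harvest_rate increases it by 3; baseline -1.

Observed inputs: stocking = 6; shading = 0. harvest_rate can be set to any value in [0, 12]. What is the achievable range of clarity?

Substituting into the zooplankton equation gives zooplankton = 4*harvest_rate - 17.
Substituting into the clarity equation gives clarity = -9*harvest_rate + 50.
Linear in harvest_rate, so extremes are at the endpoints: harvest_rate = 0 gives clarity = 50; harvest_rate = 12 gives clarity = -58.

-58 to 50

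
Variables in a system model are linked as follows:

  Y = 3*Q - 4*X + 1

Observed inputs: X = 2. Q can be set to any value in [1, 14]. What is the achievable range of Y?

-4 to 35

Substituting into the Y equation gives Y = 3*Q - 7.
Linear in Q, so extremes are at the endpoints: Q = 1 gives Y = -4; Q = 14 gives Y = 35.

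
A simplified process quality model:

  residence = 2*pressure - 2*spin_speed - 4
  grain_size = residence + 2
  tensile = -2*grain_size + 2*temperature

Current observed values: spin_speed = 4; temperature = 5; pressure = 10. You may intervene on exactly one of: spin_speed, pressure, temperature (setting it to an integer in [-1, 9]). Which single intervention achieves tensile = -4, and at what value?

Intervening on spin_speed: tensile = 4*spin_speed - 26. Reaching -4 requires spin_speed = 11/2, not an integer.
Intervening on pressure: tensile = -4*pressure + 30. Reaching -4 requires pressure = 17/2, not an integer.
Intervening on temperature: with other inputs at their observed values, tensile = 2*temperature - 20. Solving for -4 gives temperature = 8, within [-1, 9].

set temperature = 8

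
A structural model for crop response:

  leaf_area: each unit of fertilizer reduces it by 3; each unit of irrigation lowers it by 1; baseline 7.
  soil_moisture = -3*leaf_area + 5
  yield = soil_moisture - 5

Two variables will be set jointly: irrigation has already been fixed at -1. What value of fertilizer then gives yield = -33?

fertilizer = -1

With irrigation held at -1:
Substituting into the leaf_area equation gives leaf_area = -3*fertilizer + 8.
So soil_moisture = 9*fertilizer - 19.
Substituting into the yield equation gives yield = 9*fertilizer - 24.
Solve 9*fertilizer - 24 = -33: fertilizer = (-33 + 24) / 9 = -1.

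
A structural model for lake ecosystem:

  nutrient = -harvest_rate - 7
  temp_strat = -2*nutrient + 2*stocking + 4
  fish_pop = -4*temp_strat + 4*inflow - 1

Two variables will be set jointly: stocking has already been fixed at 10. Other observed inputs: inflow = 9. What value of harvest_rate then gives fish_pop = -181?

With stocking held at 10:
Substituting into the temp_strat equation gives temp_strat = 2*harvest_rate + 38.
So fish_pop = -8*harvest_rate - 117.
Solve -8*harvest_rate - 117 = -181: harvest_rate = (-181 + 117) / -8 = 8.

harvest_rate = 8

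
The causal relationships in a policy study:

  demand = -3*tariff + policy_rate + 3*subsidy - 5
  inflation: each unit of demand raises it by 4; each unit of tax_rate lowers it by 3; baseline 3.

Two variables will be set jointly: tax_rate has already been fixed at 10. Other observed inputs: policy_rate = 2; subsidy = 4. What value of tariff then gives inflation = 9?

tariff = 0

With tax_rate held at 10:
Substituting into the demand equation gives demand = -3*tariff + 9.
This gives inflation = -12*tariff + 9.
Solve -12*tariff + 9 = 9: tariff = (9 - 9) / -12 = 0.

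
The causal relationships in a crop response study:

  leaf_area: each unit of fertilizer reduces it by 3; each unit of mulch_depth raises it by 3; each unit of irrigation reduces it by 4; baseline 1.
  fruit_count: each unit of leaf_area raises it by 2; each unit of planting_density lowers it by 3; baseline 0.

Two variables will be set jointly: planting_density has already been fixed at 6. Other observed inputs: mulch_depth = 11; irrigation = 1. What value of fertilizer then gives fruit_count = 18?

With planting_density held at 6:
Substituting into the leaf_area equation gives leaf_area = -3*fertilizer + 30.
So fruit_count = -6*fertilizer + 42.
Solve -6*fertilizer + 42 = 18: fertilizer = (18 - 42) / -6 = 4.

fertilizer = 4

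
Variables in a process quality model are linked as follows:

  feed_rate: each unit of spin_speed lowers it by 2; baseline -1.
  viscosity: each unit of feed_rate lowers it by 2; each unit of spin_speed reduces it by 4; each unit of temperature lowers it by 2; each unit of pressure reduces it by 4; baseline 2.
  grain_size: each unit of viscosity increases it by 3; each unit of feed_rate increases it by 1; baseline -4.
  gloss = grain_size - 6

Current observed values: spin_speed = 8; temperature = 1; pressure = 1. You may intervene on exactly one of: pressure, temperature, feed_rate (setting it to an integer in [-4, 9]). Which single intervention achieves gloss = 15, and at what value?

set pressure = -3

Intervening on pressure: with other inputs at their observed values, gloss = -12*pressure - 21. Solving for 15 gives pressure = -3, within [-4, 9].
Intervening on temperature: gloss = -6*temperature - 27. Reaching 15 requires temperature = -7, outside [-4, 9].
Intervening on feed_rate: gloss = -5*feed_rate - 118. Reaching 15 requires feed_rate = -133/5, not an integer.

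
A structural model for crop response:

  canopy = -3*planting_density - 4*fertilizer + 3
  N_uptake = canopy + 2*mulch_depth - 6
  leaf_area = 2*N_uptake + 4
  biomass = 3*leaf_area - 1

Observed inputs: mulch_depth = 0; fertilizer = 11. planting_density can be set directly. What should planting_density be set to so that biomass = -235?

Substituting into the canopy equation gives canopy = -3*planting_density - 41.
So N_uptake = -3*planting_density - 47.
This gives leaf_area = -6*planting_density - 90.
biomass becomes -18*planting_density - 271.
Solve -18*planting_density - 271 = -235: planting_density = (-235 + 271) / -18 = -2.

planting_density = -2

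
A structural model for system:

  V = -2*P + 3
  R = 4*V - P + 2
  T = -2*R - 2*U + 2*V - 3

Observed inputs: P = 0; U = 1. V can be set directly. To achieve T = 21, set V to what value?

Intervening on V fixes its value directly, overriding its dependence on P.
Substituting into the R equation gives R = 4*V + 2.
T becomes -6*V - 9.
Solve -6*V - 9 = 21: V = (21 + 9) / -6 = -5.

V = -5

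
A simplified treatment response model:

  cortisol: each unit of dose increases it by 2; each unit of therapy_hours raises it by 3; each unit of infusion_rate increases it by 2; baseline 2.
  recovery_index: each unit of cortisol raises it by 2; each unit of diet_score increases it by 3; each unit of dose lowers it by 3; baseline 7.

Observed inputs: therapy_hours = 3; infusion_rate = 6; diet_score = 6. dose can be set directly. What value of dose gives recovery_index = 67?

dose = -4

Substituting into the cortisol equation gives cortisol = 2*dose + 23.
Substituting into the recovery_index equation gives recovery_index = dose + 71.
Solve dose + 71 = 67: dose = (67 - 71) / 1 = -4.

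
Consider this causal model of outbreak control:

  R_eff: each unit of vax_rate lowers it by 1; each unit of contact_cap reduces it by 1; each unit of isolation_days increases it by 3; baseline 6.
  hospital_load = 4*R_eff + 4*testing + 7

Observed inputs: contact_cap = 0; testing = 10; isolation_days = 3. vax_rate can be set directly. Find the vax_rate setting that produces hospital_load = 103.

vax_rate = 1

Substituting into the R_eff equation gives R_eff = -vax_rate + 15.
Substituting into the hospital_load equation gives hospital_load = -4*vax_rate + 107.
Solve -4*vax_rate + 107 = 103: vax_rate = (103 - 107) / -4 = 1.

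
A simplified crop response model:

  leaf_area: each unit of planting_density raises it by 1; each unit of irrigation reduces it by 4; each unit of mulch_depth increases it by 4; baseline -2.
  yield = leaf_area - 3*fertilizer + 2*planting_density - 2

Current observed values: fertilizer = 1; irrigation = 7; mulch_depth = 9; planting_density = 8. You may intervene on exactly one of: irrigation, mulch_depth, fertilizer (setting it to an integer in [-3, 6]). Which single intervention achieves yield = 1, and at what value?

set mulch_depth = 3

Intervening on irrigation: yield = -4*irrigation + 53. Reaching 1 requires irrigation = 13, outside [-3, 6].
Intervening on mulch_depth: with other inputs at their observed values, yield = 4*mulch_depth - 11. Solving for 1 gives mulch_depth = 3, within [-3, 6].
Intervening on fertilizer: yield = -3*fertilizer + 28. Reaching 1 requires fertilizer = 9, outside [-3, 6].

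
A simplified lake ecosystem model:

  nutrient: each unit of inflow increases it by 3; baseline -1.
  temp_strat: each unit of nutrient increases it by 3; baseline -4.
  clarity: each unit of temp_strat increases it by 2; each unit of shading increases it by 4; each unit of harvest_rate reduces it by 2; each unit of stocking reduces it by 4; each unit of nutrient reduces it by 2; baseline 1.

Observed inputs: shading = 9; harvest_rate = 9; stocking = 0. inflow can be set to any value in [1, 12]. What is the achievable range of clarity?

Substituting into the temp_strat equation gives temp_strat = 9*inflow - 7.
Substituting into the clarity equation gives clarity = 12*inflow + 7.
Linear in inflow, so extremes are at the endpoints: inflow = 1 gives clarity = 19; inflow = 12 gives clarity = 151.

19 to 151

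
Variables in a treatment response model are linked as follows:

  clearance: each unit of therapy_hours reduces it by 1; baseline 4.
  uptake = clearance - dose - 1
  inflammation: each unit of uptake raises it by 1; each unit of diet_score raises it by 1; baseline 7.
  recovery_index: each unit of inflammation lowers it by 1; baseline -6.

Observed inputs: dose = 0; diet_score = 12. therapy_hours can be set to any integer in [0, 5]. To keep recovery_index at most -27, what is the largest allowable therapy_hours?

Substituting into the uptake equation gives uptake = -therapy_hours + 3.
inflammation becomes -therapy_hours + 22.
So recovery_index = therapy_hours - 28.
Require therapy_hours - 28 ≤ -27, so therapy_hours ≤ 1.
The largest integer in [0, 5] satisfying this is 1.

therapy_hours = 1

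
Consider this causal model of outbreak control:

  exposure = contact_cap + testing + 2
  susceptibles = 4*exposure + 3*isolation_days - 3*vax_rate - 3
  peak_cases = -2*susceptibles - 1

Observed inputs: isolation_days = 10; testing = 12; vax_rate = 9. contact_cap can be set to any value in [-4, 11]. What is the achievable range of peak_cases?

Substituting into the exposure equation gives exposure = contact_cap + 14.
Substituting into the susceptibles equation gives susceptibles = 4*contact_cap + 56.
Substituting into the peak_cases equation gives peak_cases = -8*contact_cap - 113.
Linear in contact_cap, so extremes are at the endpoints: contact_cap = -4 gives peak_cases = -81; contact_cap = 11 gives peak_cases = -201.

-201 to -81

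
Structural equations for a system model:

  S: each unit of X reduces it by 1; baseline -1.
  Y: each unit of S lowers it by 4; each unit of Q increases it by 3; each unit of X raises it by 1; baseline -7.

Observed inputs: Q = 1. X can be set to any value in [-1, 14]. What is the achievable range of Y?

-5 to 70

Substituting into the Y equation gives Y = 5*X.
Linear in X, so extremes are at the endpoints: X = -1 gives Y = -5; X = 14 gives Y = 70.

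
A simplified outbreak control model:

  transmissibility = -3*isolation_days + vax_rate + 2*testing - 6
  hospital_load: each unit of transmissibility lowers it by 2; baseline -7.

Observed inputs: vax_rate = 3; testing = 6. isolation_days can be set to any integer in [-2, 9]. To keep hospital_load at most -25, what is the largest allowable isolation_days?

isolation_days = 0

Substituting into the transmissibility equation gives transmissibility = -3*isolation_days + 9.
This gives hospital_load = 6*isolation_days - 25.
Require 6*isolation_days - 25 ≤ -25, so isolation_days ≤ 0.
The largest integer in [-2, 9] satisfying this is 0.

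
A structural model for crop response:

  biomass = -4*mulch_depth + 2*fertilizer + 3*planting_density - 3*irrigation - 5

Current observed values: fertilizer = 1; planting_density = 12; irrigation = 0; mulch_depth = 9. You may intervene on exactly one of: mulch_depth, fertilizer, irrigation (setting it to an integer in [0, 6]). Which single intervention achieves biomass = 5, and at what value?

Intervening on mulch_depth: biomass = -4*mulch_depth + 33. Reaching 5 requires mulch_depth = 7, outside [0, 6].
Intervening on fertilizer: with other inputs at their observed values, biomass = 2*fertilizer - 5. Solving for 5 gives fertilizer = 5, within [0, 6].
Intervening on irrigation: biomass = -3*irrigation - 3. Reaching 5 requires irrigation = -8/3, not an integer.

set fertilizer = 5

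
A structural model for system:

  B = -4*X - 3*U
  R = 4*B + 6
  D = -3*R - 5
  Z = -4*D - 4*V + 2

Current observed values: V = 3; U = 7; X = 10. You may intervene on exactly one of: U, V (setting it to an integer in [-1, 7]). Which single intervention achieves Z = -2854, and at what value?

set V = 5

Intervening on U: Z = -144*U - 1838. Reaching -2854 requires U = 127/18, not an integer.
Intervening on V: with other inputs at their observed values, Z = -4*V - 2834. Solving for -2854 gives V = 5, within [-1, 7].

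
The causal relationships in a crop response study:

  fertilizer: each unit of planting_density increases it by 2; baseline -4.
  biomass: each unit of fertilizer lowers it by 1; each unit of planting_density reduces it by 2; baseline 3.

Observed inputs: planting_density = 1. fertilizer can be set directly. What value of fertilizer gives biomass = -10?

fertilizer = 11

Intervening on fertilizer fixes its value directly, overriding its dependence on planting_density.
Substituting into the biomass equation gives biomass = -fertilizer + 1.
Solve -fertilizer + 1 = -10: fertilizer = (-10 - 1) / -1 = 11.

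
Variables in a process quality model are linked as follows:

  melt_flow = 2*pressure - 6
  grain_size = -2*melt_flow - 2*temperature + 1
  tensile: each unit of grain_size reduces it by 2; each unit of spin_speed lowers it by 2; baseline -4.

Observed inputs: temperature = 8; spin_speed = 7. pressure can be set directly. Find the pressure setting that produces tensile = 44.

Substituting into the grain_size equation gives grain_size = -4*pressure - 3.
Substituting into the tensile equation gives tensile = 8*pressure - 12.
Solve 8*pressure - 12 = 44: pressure = (44 + 12) / 8 = 7.

pressure = 7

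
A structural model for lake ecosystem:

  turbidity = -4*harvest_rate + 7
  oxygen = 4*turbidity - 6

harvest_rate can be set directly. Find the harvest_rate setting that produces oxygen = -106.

Substituting into the oxygen equation gives oxygen = -16*harvest_rate + 22.
Solve -16*harvest_rate + 22 = -106: harvest_rate = (-106 - 22) / -16 = 8.

harvest_rate = 8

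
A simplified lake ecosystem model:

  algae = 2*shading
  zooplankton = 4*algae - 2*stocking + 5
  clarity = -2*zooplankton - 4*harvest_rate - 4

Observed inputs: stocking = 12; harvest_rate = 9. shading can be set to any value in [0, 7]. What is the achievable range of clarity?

-114 to -2

Substituting into the zooplankton equation gives zooplankton = 8*shading - 19.
So clarity = -16*shading - 2.
Linear in shading, so extremes are at the endpoints: shading = 0 gives clarity = -2; shading = 7 gives clarity = -114.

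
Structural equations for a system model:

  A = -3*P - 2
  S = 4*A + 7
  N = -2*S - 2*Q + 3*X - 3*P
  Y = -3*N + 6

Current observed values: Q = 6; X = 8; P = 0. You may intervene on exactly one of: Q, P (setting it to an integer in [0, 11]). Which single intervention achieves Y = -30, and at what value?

set Q = 7

Intervening on Q: with other inputs at their observed values, Y = 6*Q - 72. Solving for -30 gives Q = 7, within [0, 11].
Intervening on P: Y = -63*P - 36. Reaching -30 requires P = -2/21, not an integer.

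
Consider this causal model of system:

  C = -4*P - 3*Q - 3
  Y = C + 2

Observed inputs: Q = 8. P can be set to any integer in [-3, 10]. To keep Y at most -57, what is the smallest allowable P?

Substituting into the C equation gives C = -4*P - 27.
Substituting into the Y equation gives Y = -4*P - 25.
Require -4*P - 25 ≤ -57, so P ≥ 8.
The smallest integer in [-3, 10] satisfying this is 8.

P = 8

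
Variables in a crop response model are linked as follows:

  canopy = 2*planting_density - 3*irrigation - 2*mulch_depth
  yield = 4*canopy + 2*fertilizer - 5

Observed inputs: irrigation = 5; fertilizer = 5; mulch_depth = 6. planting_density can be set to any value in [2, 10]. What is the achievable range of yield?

-87 to -23

Substituting into the canopy equation gives canopy = 2*planting_density - 27.
Substituting into the yield equation gives yield = 8*planting_density - 103.
Linear in planting_density, so extremes are at the endpoints: planting_density = 2 gives yield = -87; planting_density = 10 gives yield = -23.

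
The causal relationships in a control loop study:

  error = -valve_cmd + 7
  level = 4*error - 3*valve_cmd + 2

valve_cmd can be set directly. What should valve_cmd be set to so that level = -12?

valve_cmd = 6

Substituting into the level equation gives level = -7*valve_cmd + 30.
Solve -7*valve_cmd + 30 = -12: valve_cmd = (-12 - 30) / -7 = 6.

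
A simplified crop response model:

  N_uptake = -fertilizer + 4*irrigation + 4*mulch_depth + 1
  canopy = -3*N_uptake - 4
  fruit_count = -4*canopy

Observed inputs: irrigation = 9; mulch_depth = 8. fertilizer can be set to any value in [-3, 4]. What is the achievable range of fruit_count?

Substituting into the N_uptake equation gives N_uptake = -fertilizer + 69.
canopy becomes 3*fertilizer - 211.
This gives fruit_count = -12*fertilizer + 844.
Linear in fertilizer, so extremes are at the endpoints: fertilizer = -3 gives fruit_count = 880; fertilizer = 4 gives fruit_count = 796.

796 to 880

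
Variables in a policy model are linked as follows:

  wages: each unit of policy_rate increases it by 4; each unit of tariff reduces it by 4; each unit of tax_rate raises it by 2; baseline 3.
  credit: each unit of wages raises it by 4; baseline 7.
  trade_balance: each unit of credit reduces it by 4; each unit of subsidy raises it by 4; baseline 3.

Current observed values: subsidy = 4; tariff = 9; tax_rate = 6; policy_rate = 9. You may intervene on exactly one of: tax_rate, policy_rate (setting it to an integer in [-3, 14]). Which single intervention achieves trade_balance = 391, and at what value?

set policy_rate = -1

Intervening on tax_rate: trade_balance = -32*tax_rate - 57. Reaching 391 requires tax_rate = -14, outside [-3, 14].
Intervening on policy_rate: with other inputs at their observed values, trade_balance = -64*policy_rate + 327. Solving for 391 gives policy_rate = -1, within [-3, 14].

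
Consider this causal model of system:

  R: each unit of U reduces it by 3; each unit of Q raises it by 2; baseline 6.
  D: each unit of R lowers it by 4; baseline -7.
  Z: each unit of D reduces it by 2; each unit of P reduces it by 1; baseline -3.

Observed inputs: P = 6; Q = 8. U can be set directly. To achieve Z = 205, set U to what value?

U = -1

Substituting into the R equation gives R = -3*U + 22.
D becomes 12*U - 95.
Substituting into the Z equation gives Z = -24*U + 181.
Solve -24*U + 181 = 205: U = (205 - 181) / -24 = -1.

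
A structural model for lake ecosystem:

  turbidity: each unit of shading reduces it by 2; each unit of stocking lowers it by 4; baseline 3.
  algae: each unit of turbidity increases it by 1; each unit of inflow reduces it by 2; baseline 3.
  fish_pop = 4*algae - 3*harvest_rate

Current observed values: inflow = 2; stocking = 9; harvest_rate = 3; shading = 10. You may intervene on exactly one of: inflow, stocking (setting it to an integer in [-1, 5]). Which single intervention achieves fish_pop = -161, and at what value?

Intervening on inflow: fish_pop = -8*inflow - 209. Reaching -161 requires inflow = -6, outside [-1, 5].
Intervening on stocking: with other inputs at their observed values, fish_pop = -16*stocking - 81. Solving for -161 gives stocking = 5, within [-1, 5].

set stocking = 5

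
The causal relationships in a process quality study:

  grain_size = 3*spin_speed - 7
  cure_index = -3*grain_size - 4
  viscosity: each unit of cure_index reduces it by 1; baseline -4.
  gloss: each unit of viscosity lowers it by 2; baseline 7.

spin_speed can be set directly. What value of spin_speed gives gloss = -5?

Substituting into the cure_index equation gives cure_index = -9*spin_speed + 17.
Substituting into the viscosity equation gives viscosity = 9*spin_speed - 21.
So gloss = -18*spin_speed + 49.
Solve -18*spin_speed + 49 = -5: spin_speed = (-5 - 49) / -18 = 3.

spin_speed = 3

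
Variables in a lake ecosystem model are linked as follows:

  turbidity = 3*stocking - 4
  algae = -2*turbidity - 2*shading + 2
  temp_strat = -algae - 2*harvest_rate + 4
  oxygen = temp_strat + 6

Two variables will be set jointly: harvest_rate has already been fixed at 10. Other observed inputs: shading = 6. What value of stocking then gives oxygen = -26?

stocking = -3

With harvest_rate held at 10:
Substituting into the algae equation gives algae = -6*stocking - 2.
temp_strat becomes 6*stocking - 14.
Substituting into the oxygen equation gives oxygen = 6*stocking - 8.
Solve 6*stocking - 8 = -26: stocking = (-26 + 8) / 6 = -3.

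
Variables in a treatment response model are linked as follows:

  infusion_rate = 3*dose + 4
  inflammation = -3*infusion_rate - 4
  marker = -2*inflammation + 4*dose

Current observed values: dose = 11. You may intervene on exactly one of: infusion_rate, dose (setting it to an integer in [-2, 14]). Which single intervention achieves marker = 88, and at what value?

Intervening on infusion_rate: with other inputs at their observed values, marker = 6*infusion_rate + 52. Solving for 88 gives infusion_rate = 6, within [-2, 14].
Intervening on dose: marker = 22*dose + 32. Reaching 88 requires dose = 28/11, not an integer.

set infusion_rate = 6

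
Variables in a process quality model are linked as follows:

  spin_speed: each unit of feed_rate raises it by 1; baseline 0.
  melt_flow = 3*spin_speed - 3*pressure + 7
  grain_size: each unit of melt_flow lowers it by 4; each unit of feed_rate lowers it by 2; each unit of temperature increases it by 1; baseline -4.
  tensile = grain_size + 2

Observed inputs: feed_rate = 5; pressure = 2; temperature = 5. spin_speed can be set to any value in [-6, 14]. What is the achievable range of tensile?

-179 to 61

Intervening on spin_speed fixes its value directly, overriding its dependence on feed_rate.
Substituting into the melt_flow equation gives melt_flow = 3*spin_speed + 1.
Substituting into the grain_size equation gives grain_size = -12*spin_speed - 13.
Substituting into the tensile equation gives tensile = -12*spin_speed - 11.
Linear in spin_speed, so extremes are at the endpoints: spin_speed = -6 gives tensile = 61; spin_speed = 14 gives tensile = -179.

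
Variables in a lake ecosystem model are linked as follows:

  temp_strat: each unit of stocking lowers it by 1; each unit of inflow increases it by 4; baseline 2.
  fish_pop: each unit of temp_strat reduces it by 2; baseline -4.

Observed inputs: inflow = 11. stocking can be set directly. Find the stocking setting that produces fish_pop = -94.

Substituting into the temp_strat equation gives temp_strat = -stocking + 46.
Substituting into the fish_pop equation gives fish_pop = 2*stocking - 96.
Solve 2*stocking - 96 = -94: stocking = (-94 + 96) / 2 = 1.

stocking = 1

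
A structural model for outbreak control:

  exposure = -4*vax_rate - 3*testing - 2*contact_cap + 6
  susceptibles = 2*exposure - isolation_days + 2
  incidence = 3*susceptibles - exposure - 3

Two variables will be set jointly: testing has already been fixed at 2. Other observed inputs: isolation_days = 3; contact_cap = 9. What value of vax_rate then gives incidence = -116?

vax_rate = 1

With testing held at 2:
Substituting into the exposure equation gives exposure = -4*vax_rate - 18.
Substituting into the susceptibles equation gives susceptibles = -8*vax_rate - 37.
This gives incidence = -20*vax_rate - 96.
Solve -20*vax_rate - 96 = -116: vax_rate = (-116 + 96) / -20 = 1.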